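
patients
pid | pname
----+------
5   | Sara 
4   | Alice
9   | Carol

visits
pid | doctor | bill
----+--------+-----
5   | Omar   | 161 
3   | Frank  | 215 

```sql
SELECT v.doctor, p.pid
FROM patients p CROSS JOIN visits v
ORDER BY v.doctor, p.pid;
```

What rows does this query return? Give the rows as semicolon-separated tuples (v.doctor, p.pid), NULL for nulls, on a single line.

(Frank, 4); (Frank, 5); (Frank, 9); (Omar, 4); (Omar, 5); (Omar, 9)

CROSS JOIN pairs every row of `patients` with every row of `visits`: 3 × 2 = 6 rows.
After projecting and ordering:
v.doctor | p.pid
Frank | 4
Frank | 5
Frank | 9
Omar | 4
Omar | 5
Omar | 9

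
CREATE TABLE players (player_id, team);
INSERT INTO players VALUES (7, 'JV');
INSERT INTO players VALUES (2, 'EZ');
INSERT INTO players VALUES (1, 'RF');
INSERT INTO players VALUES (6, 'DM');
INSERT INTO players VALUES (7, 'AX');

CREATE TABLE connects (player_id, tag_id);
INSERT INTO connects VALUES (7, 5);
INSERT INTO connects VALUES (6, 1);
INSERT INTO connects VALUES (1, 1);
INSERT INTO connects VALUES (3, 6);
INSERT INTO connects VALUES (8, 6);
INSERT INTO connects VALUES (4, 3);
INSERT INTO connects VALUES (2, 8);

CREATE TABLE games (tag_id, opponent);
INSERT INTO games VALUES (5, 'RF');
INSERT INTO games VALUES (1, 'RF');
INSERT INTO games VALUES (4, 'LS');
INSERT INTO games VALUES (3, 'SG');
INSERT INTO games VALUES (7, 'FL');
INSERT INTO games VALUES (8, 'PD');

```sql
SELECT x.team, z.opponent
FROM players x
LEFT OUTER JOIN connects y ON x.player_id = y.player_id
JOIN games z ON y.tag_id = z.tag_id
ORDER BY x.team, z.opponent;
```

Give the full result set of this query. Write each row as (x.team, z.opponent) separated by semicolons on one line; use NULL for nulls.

(AX, RF); (DM, RF); (EZ, PD); (JV, RF); (RF, RF)

Step 1 — x LEFT JOIN y on player_id → 5 row(s).
Then INNER JOIN `games z` on tag_id: keep only rows whose y.tag_id appears in z.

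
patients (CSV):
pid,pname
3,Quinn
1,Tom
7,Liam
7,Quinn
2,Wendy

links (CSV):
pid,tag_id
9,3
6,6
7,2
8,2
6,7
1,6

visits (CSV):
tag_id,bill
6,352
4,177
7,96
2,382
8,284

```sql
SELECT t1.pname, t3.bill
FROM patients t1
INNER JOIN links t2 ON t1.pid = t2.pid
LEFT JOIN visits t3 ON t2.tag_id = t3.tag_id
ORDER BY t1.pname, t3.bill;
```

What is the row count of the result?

3

Evaluate left to right. First `patients t1 INNER JOIN links t2` on pid: 3 row(s).
Then LEFT JOIN `visits t3` on tag_id: each of those 3 rows is kept; rows whose t2.tag_id has no match in t3 get NULL for t3's columns.
Result: 3 row(s).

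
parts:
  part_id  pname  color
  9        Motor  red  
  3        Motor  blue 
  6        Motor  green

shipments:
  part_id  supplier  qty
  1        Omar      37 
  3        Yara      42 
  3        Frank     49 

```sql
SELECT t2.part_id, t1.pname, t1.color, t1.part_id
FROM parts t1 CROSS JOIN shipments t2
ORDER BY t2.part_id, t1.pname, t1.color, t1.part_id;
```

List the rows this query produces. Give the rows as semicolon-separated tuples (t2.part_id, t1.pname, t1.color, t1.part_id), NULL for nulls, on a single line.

(1, Motor, blue, 3); (1, Motor, green, 6); (1, Motor, red, 9); (3, Motor, blue, 3); (3, Motor, blue, 3); (3, Motor, green, 6); (3, Motor, green, 6); (3, Motor, red, 9); (3, Motor, red, 9)

CROSS JOIN pairs every row of `parts` with every row of `shipments`: 3 × 3 = 9 rows.
After projecting and ordering:
t2.part_id | t1.pname | t1.color | t1.part_id
1 | Motor | blue | 3
1 | Motor | green | 6
1 | Motor | red | 9
3 | Motor | blue | 3
3 | Motor | blue | 3
3 | Motor | green | 6
3 | Motor | green | 6
3 | Motor | red | 9
3 | Motor | red | 9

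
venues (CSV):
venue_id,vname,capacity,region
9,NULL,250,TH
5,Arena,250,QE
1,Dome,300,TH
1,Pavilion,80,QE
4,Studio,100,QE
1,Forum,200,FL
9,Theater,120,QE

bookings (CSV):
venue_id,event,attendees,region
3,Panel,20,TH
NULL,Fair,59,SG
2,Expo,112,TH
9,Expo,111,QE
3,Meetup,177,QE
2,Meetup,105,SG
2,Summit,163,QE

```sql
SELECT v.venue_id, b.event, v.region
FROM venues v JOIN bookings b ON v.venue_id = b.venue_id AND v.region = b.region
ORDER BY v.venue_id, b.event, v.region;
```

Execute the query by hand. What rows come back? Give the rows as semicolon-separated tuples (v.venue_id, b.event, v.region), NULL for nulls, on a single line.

INNER JOIN keeps only pairs where the ON condition holds.
Matching on v.venue_id = b.venue_id AND v.region = b.region. A NULL in a compared column never satisfies the condition.
Matched pairs: 1.

(9, Expo, QE)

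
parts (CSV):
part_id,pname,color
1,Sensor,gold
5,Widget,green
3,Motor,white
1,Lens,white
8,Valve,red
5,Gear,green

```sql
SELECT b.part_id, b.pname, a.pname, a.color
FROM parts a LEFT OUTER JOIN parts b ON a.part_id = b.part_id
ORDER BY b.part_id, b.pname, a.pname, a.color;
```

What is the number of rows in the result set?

LEFT JOIN keeps every row from `parts a`; unmatched rows get NULL for `parts b`'s columns.
Matching on a.part_id = b.part_id.
Matched pairs: 10; unmatched a rows kept: 0.
Total: 10 rows.

10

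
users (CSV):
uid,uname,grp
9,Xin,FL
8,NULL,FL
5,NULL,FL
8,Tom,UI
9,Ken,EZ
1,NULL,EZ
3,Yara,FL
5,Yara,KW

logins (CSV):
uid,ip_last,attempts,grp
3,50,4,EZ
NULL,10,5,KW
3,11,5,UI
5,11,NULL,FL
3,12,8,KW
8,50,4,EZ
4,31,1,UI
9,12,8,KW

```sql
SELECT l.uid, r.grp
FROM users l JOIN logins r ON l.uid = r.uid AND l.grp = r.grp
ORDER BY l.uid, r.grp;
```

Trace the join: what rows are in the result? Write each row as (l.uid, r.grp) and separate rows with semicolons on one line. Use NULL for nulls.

INNER JOIN keeps only pairs where the ON condition holds.
Matching on l.uid = r.uid AND l.grp = r.grp. A NULL in a compared column never satisfies the condition.
- l[0] uid=9, grp=FL → no match; dropped.
- l[1] uid=8, grp=FL → no match; dropped.
- l[2] uid=5, grp=FL → 1 match(es) in r → 1 row(s).
- l[3] uid=8, grp=UI → no match; dropped.
- l[4] uid=9, grp=EZ → no match; dropped.
- l[5] uid=1, grp=EZ → no match; dropped.
- l[6] uid=3, grp=FL → no match; dropped.
- l[7] uid=5, grp=KW → no match; dropped.
After projecting and ordering:
l.uid | r.grp
5 | FL

(5, FL)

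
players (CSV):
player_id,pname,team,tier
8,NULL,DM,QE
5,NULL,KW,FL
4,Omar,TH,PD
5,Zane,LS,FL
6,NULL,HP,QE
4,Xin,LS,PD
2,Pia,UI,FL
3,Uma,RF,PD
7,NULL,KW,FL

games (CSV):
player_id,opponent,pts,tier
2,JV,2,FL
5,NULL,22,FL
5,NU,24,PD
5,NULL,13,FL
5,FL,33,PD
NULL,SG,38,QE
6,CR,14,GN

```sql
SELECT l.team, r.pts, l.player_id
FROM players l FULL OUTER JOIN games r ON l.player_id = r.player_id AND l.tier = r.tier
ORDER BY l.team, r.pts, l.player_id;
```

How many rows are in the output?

FULL OUTER JOIN keeps every row from both sides; unmatched rows get NULL for the other side's columns.
Matching on l.player_id = r.player_id AND l.tier = r.tier. A NULL in a compared column never satisfies the condition.
- l (player_id=8, tier=QE) has no partner → padded with NULL.
- l (player_id=5, tier=FL) pairs with 2 row(s) of r.
- l (player_id=4, tier=PD) has no partner → padded with NULL.
- l (player_id=5, tier=FL) pairs with 2 row(s) of r.
- l (player_id=6, tier=QE) has no partner → padded with NULL.
- l (player_id=4, tier=PD) has no partner → padded with NULL.
- l (player_id=2, tier=FL) pairs with 1 row(s) of r.
- l (player_id=3, tier=PD) has no partner → padded with NULL.
- l (player_id=7, tier=FL) has no partner → padded with NULL.
- plus 4 unmatched r row(s), each kept with NULL l columns.
Total: 5 matched + 10 padded = 15 rows.

15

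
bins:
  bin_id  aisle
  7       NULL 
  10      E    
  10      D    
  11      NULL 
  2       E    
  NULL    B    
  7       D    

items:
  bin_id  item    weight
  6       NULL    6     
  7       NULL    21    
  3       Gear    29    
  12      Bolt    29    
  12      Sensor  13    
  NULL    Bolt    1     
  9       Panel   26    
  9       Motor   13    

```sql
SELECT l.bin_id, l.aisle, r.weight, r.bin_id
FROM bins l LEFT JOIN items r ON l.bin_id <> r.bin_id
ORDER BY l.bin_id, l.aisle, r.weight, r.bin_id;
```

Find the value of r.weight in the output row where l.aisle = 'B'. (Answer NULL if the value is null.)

LEFT JOIN keeps every row from `bins`; unmatched rows get NULL for `items`'s columns.
Matching on l.bin_id <> r.bin_id. A NULL in a compared column never satisfies the condition.
Matched pairs: 40; unmatched l rows kept: 1.

NULL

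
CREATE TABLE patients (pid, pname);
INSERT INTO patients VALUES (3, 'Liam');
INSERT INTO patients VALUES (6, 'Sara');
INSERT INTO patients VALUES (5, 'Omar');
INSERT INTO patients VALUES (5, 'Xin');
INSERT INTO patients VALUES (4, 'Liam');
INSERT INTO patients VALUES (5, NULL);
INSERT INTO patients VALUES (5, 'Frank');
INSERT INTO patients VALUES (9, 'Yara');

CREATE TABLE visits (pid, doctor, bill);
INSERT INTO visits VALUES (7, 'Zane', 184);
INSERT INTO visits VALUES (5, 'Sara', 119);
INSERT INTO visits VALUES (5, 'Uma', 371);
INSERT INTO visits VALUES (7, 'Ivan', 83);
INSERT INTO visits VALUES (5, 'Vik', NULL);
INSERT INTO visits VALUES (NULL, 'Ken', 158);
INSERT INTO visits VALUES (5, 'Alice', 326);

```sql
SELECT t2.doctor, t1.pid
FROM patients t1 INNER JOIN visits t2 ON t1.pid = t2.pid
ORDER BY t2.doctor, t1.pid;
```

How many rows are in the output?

16

INNER JOIN keeps only pairs where the ON condition holds.
Matching on t1.pid = t2.pid. A NULL in a compared column never satisfies the condition.
- t1 (pid=3) has no partner → excluded.
- t1 (pid=6) has no partner → excluded.
- t1 (pid=5) pairs with 4 row(s) of t2.
- t1 (pid=5) pairs with 4 row(s) of t2.
- t1 (pid=4) has no partner → excluded.
- t1 (pid=5) pairs with 4 row(s) of t2.
- t1 (pid=5) pairs with 4 row(s) of t2.
- t1 (pid=9) has no partner → excluded.
Total: 16 rows.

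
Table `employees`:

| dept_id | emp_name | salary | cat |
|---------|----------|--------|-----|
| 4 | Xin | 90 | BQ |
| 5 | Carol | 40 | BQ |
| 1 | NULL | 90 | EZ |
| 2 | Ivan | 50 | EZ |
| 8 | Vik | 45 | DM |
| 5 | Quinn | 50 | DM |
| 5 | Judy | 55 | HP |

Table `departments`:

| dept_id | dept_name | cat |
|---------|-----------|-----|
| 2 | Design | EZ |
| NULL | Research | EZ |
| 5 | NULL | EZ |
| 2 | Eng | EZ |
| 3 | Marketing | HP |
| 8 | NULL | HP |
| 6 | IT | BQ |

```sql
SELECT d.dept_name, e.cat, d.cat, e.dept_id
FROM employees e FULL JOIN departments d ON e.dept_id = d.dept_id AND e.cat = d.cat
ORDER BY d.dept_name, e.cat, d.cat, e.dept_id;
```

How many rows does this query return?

13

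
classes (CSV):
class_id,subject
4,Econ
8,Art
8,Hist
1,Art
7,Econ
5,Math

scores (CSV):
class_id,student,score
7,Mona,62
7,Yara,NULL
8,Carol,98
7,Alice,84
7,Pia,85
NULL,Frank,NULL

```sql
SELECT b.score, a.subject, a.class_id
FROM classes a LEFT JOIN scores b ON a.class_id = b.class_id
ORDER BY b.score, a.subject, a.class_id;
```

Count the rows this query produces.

9

LEFT JOIN keeps every row from `classes`; unmatched rows get NULL for `scores`'s columns.
Matching on a.class_id = b.class_id. A NULL in a compared column never satisfies the condition.
- a (class_id=4) has no partner → padded with NULL.
- a (class_id=8) pairs with 1 row(s) of b.
- a (class_id=8) pairs with 1 row(s) of b.
- a (class_id=1) has no partner → padded with NULL.
- a (class_id=7) pairs with 4 row(s) of b.
- a (class_id=5) has no partner → padded with NULL.
Total: 6 matched + 3 padded = 9 rows.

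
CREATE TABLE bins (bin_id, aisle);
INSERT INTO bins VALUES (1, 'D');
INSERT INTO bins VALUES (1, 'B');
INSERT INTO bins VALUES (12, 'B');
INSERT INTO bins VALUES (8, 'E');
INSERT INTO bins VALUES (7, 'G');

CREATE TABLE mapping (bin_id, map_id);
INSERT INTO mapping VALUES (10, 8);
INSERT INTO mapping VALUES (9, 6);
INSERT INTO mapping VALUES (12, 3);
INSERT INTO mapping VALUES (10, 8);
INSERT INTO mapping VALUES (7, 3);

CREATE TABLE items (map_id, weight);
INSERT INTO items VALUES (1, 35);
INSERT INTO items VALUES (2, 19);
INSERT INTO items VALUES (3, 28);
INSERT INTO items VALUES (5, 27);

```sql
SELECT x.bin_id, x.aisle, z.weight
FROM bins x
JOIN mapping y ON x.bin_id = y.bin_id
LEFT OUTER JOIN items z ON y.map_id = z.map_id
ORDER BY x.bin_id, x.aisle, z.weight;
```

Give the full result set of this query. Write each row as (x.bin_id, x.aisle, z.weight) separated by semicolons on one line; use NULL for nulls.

Evaluate left to right. First `bins x INNER JOIN mapping y` on bin_id: 2 row(s).
Then LEFT JOIN `items z` on map_id: each of those 2 rows is kept; rows whose y.map_id has no match in z get NULL for z's columns.

(7, G, 28); (12, B, 28)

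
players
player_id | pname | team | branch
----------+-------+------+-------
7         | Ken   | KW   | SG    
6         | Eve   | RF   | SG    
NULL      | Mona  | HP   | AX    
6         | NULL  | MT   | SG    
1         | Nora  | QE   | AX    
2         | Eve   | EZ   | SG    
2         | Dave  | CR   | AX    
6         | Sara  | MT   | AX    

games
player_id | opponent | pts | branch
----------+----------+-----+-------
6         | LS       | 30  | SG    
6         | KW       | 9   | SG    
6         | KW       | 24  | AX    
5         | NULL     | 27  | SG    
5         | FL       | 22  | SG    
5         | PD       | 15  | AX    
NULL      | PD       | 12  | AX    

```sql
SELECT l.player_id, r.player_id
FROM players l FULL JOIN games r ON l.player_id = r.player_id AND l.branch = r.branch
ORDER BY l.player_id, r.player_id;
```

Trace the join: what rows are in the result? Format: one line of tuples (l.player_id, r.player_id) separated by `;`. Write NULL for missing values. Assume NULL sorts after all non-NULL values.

FULL OUTER JOIN keeps every row from both sides; unmatched rows get NULL for the other side's columns.
Matching on l.player_id = r.player_id AND l.branch = r.branch. A NULL in a compared column never satisfies the condition.
Matched pairs: 5; unmatched l rows kept: 5; unmatched r rows kept: 4.

(1, NULL); (2, NULL); (2, NULL); (6, 6); (6, 6); (6, 6); (6, 6); (6, 6); (7, NULL); (NULL, 5); (NULL, 5); (NULL, 5); (NULL, NULL); (NULL, NULL)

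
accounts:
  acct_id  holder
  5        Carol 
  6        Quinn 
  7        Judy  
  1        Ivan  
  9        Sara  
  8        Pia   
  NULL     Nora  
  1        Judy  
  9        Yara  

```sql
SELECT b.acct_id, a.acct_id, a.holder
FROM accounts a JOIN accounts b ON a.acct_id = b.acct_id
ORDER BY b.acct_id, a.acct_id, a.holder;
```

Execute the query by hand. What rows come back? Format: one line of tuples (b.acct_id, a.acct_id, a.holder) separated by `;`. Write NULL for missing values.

(1, 1, Ivan); (1, 1, Ivan); (1, 1, Judy); (1, 1, Judy); (5, 5, Carol); (6, 6, Quinn); (7, 7, Judy); (8, 8, Pia); (9, 9, Sara); (9, 9, Sara); (9, 9, Yara); (9, 9, Yara)

INNER JOIN keeps only pairs where the ON condition holds.
Matching on a.acct_id = b.acct_id. A NULL in a compared column never satisfies the condition.
Matched pairs: 12.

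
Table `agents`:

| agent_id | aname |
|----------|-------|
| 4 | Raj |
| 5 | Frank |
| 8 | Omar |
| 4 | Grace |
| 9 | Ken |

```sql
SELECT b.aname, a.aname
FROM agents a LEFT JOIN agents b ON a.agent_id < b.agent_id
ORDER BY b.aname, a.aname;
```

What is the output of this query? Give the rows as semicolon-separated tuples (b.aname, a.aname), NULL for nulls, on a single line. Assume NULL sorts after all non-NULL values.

LEFT JOIN keeps every row from `agents a`; unmatched rows get NULL for `agents b`'s columns.
Matching on a.agent_id < b.agent_id.
Matched pairs: 9; unmatched a rows kept: 1.

(Frank, Grace); (Frank, Raj); (Ken, Frank); (Ken, Grace); (Ken, Omar); (Ken, Raj); (Omar, Frank); (Omar, Grace); (Omar, Raj); (NULL, Ken)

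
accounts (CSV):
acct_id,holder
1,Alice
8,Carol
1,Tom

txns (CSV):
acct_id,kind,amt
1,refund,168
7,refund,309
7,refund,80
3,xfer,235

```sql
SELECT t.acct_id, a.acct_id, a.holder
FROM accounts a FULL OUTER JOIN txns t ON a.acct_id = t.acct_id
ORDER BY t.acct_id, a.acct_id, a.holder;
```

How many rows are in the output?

6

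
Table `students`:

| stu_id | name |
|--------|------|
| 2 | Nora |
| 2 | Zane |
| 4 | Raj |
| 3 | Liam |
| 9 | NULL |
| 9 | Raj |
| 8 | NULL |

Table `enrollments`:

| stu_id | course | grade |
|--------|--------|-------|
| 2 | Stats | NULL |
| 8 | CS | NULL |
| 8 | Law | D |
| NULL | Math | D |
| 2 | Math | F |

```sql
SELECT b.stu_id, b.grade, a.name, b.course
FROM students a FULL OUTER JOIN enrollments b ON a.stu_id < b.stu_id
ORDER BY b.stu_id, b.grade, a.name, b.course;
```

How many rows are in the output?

14

FULL OUTER JOIN keeps every row from both sides; unmatched rows get NULL for the other side's columns.
Matching on a.stu_id < b.stu_id. A NULL in a compared column never satisfies the condition.
Matched pairs: 8; unmatched a rows kept: 3; unmatched b rows kept: 3.
Total: 8 matched + 6 padded = 14 rows.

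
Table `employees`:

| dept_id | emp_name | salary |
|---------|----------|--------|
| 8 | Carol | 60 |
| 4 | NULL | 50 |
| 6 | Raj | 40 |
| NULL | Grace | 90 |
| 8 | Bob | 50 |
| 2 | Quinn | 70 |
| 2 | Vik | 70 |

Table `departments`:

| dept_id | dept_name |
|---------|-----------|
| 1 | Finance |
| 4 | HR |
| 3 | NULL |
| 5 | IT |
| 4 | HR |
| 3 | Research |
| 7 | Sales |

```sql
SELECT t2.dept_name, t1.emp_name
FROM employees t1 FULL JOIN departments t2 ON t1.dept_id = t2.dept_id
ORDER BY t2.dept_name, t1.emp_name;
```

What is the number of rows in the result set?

13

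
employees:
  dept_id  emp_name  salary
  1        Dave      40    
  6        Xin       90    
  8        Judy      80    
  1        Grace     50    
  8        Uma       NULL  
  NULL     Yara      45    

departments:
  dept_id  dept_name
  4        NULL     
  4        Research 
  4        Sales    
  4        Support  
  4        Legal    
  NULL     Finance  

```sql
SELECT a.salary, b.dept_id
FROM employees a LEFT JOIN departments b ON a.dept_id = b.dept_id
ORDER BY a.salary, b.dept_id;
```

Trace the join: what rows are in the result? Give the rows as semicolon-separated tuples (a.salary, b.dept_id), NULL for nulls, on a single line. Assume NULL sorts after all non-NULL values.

(40, NULL); (45, NULL); (50, NULL); (80, NULL); (90, NULL); (NULL, NULL)

LEFT JOIN keeps every row from `employees`; unmatched rows get NULL for `departments`'s columns.
Matching on a.dept_id = b.dept_id. A NULL in a compared column never satisfies the condition.
Matched pairs: 0; unmatched a rows kept: 6.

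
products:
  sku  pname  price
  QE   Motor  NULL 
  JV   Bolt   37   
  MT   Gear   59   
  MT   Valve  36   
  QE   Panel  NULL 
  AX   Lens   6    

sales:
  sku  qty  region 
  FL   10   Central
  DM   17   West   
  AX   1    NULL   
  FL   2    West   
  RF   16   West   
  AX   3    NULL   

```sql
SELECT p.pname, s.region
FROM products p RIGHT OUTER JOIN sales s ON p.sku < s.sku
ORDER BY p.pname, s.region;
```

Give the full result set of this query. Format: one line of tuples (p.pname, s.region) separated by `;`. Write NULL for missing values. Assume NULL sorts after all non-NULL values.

(Bolt, West); (Gear, West); (Lens, Central); (Lens, West); (Lens, West); (Lens, West); (Motor, West); (Panel, West); (Valve, West); (NULL, NULL); (NULL, NULL)

RIGHT JOIN keeps every row from `sales`; unmatched rows get NULL for `products`'s columns.
Matching on p.sku < s.sku.
- sku=QE: 1 matching s row(s), so 1 row(s) emitted.
- sku=JV: 1 matching s row(s), so 1 row(s) emitted.
- sku=MT: 1 matching s row(s), so 1 row(s) emitted.
- sku=MT: 1 matching s row(s), so 1 row(s) emitted.
- sku=QE: 1 matching s row(s), so 1 row(s) emitted.
- sku=AX: 4 matching s row(s), so 4 row(s) emitted.
- plus 2 unmatched s row(s), each kept with NULL p columns.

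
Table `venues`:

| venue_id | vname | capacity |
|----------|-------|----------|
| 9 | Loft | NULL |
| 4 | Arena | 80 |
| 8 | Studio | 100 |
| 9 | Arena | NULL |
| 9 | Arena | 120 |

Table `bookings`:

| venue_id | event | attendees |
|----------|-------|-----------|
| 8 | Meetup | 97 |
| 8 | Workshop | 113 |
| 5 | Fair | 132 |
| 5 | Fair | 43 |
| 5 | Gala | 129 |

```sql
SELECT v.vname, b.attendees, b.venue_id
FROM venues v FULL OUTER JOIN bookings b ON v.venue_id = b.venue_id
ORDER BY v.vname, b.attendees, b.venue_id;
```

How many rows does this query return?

9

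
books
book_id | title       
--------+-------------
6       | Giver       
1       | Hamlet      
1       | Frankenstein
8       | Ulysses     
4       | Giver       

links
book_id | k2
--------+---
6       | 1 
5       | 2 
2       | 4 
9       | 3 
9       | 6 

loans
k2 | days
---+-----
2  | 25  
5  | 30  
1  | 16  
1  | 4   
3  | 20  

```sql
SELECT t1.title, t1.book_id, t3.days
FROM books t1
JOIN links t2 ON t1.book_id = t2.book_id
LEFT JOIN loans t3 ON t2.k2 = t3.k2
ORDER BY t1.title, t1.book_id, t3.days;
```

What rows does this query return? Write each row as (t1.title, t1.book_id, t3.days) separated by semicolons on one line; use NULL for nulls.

Evaluate left to right. First `books t1 INNER JOIN links t2` on book_id: 1 row(s).
Then LEFT JOIN `loans t3` on k2: each of those 1 rows is kept; rows whose t2.k2 has no match in t3 get NULL for t3's columns.

(Giver, 6, 4); (Giver, 6, 16)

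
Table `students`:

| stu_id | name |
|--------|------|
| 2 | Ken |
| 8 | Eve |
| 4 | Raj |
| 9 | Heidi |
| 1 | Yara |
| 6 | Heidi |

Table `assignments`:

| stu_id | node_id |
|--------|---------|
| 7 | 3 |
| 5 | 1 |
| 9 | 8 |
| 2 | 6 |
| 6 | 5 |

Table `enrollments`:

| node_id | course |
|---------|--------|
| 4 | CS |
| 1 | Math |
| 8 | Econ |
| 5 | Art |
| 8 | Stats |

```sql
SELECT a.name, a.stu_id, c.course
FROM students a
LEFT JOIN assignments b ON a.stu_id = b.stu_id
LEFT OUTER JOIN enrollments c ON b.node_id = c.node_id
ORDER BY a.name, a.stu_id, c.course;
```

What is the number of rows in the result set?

Step 1 — a LEFT JOIN b on stu_id → 6 row(s).
Then LEFT JOIN `enrollments c` on node_id: each of those 6 rows is kept; rows whose b.node_id has no match in c get NULL for c's columns.
Result: 7 row(s).

7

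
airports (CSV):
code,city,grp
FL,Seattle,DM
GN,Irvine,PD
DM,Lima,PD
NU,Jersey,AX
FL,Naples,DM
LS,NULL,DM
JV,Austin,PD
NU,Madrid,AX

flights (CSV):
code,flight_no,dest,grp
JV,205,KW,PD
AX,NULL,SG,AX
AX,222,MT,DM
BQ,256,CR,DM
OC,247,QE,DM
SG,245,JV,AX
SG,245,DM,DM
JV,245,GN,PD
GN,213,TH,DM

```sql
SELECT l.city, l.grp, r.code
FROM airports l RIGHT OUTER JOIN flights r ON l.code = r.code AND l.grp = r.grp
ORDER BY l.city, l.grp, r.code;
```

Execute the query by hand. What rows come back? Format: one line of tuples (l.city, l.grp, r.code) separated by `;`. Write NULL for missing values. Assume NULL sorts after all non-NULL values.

(Austin, PD, JV); (Austin, PD, JV); (NULL, NULL, AX); (NULL, NULL, AX); (NULL, NULL, BQ); (NULL, NULL, GN); (NULL, NULL, OC); (NULL, NULL, SG); (NULL, NULL, SG)

RIGHT JOIN keeps every row from `flights`; unmatched rows get NULL for `airports`'s columns.
Matching on l.code = r.code AND l.grp = r.grp.
- l (code=FL, grp=DM) has no partner in r.
- l (code=GN, grp=PD) has no partner in r.
- l (code=DM, grp=PD) has no partner in r.
- l (code=NU, grp=AX) has no partner in r.
- l (code=FL, grp=DM) has no partner in r.
- l (code=LS, grp=DM) has no partner in r.
- l (code=JV, grp=PD) pairs with 2 row(s) of r.
- l (code=NU, grp=AX) has no partner in r.
- plus 7 unmatched r row(s), each kept with NULL l columns.
After projecting and ordering:
l.city | l.grp | r.code
Austin | PD | JV
Austin | PD | JV
NULL | NULL | AX
NULL | NULL | AX
NULL | NULL | BQ
NULL | NULL | GN
NULL | NULL | OC
NULL | NULL | SG
NULL | NULL | SG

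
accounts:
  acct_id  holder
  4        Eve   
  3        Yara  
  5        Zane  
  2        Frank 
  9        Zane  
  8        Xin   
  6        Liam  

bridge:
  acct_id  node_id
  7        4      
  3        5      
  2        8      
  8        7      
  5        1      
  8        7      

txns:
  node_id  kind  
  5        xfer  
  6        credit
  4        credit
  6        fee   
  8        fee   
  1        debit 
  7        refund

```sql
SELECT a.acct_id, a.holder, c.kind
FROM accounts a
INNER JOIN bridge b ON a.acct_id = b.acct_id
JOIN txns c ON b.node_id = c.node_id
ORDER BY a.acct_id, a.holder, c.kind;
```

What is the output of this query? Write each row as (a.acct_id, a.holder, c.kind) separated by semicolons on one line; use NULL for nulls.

Evaluate left to right. First `accounts a INNER JOIN bridge b` on acct_id: 5 row(s).
Then INNER JOIN `txns c` on node_id: keep only rows whose b.node_id appears in c.

(2, Frank, fee); (3, Yara, xfer); (5, Zane, debit); (8, Xin, refund); (8, Xin, refund)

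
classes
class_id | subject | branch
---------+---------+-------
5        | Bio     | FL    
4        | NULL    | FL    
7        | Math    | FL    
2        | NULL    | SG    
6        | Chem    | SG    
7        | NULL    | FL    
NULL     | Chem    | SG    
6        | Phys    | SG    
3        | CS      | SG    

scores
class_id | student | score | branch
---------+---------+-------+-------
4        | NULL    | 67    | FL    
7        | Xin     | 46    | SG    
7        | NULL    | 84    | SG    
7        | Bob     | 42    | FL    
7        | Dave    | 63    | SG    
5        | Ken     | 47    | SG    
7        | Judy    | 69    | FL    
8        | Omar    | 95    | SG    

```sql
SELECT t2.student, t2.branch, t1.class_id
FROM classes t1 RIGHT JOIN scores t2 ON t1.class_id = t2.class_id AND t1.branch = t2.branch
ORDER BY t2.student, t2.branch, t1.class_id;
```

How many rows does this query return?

10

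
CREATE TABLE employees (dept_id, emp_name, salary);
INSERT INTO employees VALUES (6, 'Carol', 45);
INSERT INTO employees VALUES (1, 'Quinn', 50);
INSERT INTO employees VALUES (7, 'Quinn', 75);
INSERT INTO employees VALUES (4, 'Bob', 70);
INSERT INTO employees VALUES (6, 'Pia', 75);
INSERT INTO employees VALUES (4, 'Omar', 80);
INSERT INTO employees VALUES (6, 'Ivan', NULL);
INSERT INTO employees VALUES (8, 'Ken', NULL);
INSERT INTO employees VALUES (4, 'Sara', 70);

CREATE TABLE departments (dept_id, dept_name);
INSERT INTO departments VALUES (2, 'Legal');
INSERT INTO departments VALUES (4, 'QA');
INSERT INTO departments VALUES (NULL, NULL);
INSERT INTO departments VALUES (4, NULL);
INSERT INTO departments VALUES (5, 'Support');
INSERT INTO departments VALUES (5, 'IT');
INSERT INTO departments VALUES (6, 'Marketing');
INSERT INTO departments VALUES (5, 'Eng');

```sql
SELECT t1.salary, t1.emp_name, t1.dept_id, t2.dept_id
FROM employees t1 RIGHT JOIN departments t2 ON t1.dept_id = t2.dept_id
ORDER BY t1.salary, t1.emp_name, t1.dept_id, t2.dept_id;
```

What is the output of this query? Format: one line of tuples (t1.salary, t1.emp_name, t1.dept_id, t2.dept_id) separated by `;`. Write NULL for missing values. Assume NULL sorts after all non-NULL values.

(45, Carol, 6, 6); (70, Bob, 4, 4); (70, Bob, 4, 4); (70, Sara, 4, 4); (70, Sara, 4, 4); (75, Pia, 6, 6); (80, Omar, 4, 4); (80, Omar, 4, 4); (NULL, Ivan, 6, 6); (NULL, NULL, NULL, 2); (NULL, NULL, NULL, 5); (NULL, NULL, NULL, 5); (NULL, NULL, NULL, 5); (NULL, NULL, NULL, NULL)

RIGHT JOIN keeps every row from `departments`; unmatched rows get NULL for `employees`'s columns.
Matching on t1.dept_id = t2.dept_id. A NULL in a compared column never satisfies the condition.
- t1[0] dept_id=6 → 1 match(es) in t2 → 1 row(s).
- t1[1] dept_id=1 → no match.
- t1[2] dept_id=7 → no match.
- t1[3] dept_id=4 → 2 match(es) in t2 → 2 row(s).
- t1[4] dept_id=6 → 1 match(es) in t2 → 1 row(s).
- t1[5] dept_id=4 → 2 match(es) in t2 → 2 row(s).
- t1[6] dept_id=6 → 1 match(es) in t2 → 1 row(s).
- t1[7] dept_id=8 → no match.
- t1[8] dept_id=4 → 2 match(es) in t2 → 2 row(s).
- 5 row(s) from t2 found no t1 partner → padded with NULL.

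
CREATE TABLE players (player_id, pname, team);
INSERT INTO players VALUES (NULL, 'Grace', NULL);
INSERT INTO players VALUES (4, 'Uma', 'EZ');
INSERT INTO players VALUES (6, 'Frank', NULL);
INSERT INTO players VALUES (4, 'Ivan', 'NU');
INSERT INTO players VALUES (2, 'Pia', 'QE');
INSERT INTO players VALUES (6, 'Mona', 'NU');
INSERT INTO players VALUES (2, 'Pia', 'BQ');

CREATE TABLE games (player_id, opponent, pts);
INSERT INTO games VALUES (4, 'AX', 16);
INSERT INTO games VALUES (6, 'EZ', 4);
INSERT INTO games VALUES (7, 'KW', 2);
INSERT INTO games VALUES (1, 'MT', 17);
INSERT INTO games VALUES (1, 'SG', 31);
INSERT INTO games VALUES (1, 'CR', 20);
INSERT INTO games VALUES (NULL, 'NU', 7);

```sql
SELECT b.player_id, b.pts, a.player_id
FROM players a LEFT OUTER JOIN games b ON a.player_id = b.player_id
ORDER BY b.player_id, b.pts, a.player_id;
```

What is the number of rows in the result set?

7

LEFT JOIN keeps every row from `players`; unmatched rows get NULL for `games`'s columns.
Matching on a.player_id = b.player_id. A NULL in a compared column never satisfies the condition.
- player_id=NULL: no b row matches, row kept with b columns NULL.
- player_id=4: 1 matching b row(s), so 1 row(s) emitted.
- player_id=6: 1 matching b row(s), so 1 row(s) emitted.
- player_id=4: 1 matching b row(s), so 1 row(s) emitted.
- player_id=2: no b row matches, row kept with b columns NULL.
- player_id=6: 1 matching b row(s), so 1 row(s) emitted.
- player_id=2: no b row matches, row kept with b columns NULL.
Total: 4 matched + 3 padded = 7 rows.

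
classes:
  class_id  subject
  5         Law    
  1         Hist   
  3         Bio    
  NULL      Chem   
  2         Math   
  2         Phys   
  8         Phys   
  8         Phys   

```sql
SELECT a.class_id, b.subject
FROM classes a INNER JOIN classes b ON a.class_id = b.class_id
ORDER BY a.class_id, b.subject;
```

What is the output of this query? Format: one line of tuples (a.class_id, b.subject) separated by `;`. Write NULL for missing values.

(1, Hist); (2, Math); (2, Math); (2, Phys); (2, Phys); (3, Bio); (5, Law); (8, Phys); (8, Phys); (8, Phys); (8, Phys)

INNER JOIN keeps only pairs where the ON condition holds.
Matching on a.class_id = b.class_id. A NULL in a compared column never satisfies the condition.
- class_id=5: 1 matching b row(s), so 1 row(s) emitted.
- class_id=1: 1 matching b row(s), so 1 row(s) emitted.
- class_id=3: 1 matching b row(s), so 1 row(s) emitted.
- class_id=NULL: no matching b row, dropped.
- class_id=2: 2 matching b row(s), so 2 row(s) emitted.
- class_id=2: 2 matching b row(s), so 2 row(s) emitted.
- class_id=8: 2 matching b row(s), so 2 row(s) emitted.
- class_id=8: 2 matching b row(s), so 2 row(s) emitted.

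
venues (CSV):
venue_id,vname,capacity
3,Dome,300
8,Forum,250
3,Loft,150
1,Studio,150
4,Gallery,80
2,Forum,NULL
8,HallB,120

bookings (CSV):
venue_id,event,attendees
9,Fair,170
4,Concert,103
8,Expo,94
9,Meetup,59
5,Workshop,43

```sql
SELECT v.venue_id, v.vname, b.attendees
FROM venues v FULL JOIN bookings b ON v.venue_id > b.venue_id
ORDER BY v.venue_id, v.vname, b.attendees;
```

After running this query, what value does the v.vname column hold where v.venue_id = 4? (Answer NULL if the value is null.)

Gallery

FULL OUTER JOIN keeps every row from both sides; unmatched rows get NULL for the other side's columns.
Matching on v.venue_id > b.venue_id.
Matched pairs: 4; unmatched v rows kept: 5; unmatched b rows kept: 3.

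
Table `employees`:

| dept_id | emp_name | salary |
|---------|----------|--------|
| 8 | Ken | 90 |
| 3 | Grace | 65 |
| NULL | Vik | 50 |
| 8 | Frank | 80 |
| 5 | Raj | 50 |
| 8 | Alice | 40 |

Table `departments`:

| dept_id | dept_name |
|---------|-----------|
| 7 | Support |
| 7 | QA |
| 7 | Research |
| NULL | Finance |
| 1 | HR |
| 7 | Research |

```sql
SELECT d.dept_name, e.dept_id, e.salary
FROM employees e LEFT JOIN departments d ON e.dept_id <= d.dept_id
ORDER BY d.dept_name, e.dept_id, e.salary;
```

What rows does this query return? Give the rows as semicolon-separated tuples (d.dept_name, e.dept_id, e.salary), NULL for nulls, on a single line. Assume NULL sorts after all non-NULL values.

(QA, 3, 65); (QA, 5, 50); (Research, 3, 65); (Research, 3, 65); (Research, 5, 50); (Research, 5, 50); (Support, 3, 65); (Support, 5, 50); (NULL, 8, 40); (NULL, 8, 80); (NULL, 8, 90); (NULL, NULL, 50)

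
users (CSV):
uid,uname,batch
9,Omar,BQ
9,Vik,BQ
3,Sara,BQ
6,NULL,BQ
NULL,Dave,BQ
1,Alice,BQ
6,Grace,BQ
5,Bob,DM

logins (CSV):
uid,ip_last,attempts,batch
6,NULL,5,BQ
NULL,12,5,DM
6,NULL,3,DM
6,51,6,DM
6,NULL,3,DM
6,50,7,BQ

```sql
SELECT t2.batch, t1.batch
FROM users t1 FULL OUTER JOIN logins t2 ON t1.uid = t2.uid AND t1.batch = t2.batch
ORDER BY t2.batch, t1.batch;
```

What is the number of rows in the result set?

FULL OUTER JOIN keeps every row from both sides; unmatched rows get NULL for the other side's columns.
Matching on t1.uid = t2.uid AND t1.batch = t2.batch. A NULL in a compared column never satisfies the condition.
- t1 (uid=9, batch=BQ) has no partner → padded with NULL.
- t1 (uid=9, batch=BQ) has no partner → padded with NULL.
- t1 (uid=3, batch=BQ) has no partner → padded with NULL.
- t1 (uid=6, batch=BQ) pairs with 2 row(s) of t2.
- t1 (uid=NULL, batch=BQ) has no partner → padded with NULL.
- t1 (uid=1, batch=BQ) has no partner → padded with NULL.
- t1 (uid=6, batch=BQ) pairs with 2 row(s) of t2.
- t1 (uid=5, batch=DM) has no partner → padded with NULL.
- plus 4 unmatched t2 row(s), each kept with NULL t1 columns.
Total: 4 matched + 10 padded = 14 rows.

14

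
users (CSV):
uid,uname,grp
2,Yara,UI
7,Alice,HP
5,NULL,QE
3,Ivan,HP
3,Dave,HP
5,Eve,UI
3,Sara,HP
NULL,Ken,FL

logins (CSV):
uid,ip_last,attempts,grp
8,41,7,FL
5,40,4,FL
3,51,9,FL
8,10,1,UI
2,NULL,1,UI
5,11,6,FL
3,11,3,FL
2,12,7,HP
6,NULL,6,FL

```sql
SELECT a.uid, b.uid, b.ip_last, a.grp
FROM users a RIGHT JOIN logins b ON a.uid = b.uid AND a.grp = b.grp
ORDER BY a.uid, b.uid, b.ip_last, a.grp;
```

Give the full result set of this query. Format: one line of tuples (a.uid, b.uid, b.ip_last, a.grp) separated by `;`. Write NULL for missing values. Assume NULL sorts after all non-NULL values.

(2, 2, NULL, UI); (NULL, 2, 12, NULL); (NULL, 3, 11, NULL); (NULL, 3, 51, NULL); (NULL, 5, 11, NULL); (NULL, 5, 40, NULL); (NULL, 6, NULL, NULL); (NULL, 8, 10, NULL); (NULL, 8, 41, NULL)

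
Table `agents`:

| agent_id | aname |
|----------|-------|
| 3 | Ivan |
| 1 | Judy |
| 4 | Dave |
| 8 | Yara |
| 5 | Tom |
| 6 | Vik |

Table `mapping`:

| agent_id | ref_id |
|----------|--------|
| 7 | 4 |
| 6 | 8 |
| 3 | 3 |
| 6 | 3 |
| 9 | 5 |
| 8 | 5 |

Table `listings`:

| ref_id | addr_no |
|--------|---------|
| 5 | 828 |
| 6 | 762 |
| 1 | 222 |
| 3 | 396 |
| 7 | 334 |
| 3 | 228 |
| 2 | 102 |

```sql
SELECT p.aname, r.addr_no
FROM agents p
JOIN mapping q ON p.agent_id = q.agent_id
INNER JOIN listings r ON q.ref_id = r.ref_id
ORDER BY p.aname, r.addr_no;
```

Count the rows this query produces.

5

Step 1 — p INNER JOIN q on agent_id → 4 row(s).
Then INNER JOIN `listings r` on ref_id: keep only rows whose q.ref_id appears in r.
Result: 5 row(s).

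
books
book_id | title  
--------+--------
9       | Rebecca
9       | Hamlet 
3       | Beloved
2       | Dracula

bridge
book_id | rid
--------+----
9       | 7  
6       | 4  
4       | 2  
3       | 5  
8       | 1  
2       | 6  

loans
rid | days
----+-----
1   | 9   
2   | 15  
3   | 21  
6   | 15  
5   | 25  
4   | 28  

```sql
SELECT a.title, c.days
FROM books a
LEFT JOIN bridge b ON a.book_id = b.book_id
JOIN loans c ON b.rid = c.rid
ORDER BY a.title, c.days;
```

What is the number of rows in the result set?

Evaluate left to right. First `books a LEFT JOIN bridge b` on book_id: 4 row(s).
Then INNER JOIN `loans c` on rid: keep only rows whose b.rid appears in c.
Result: 2 row(s).

2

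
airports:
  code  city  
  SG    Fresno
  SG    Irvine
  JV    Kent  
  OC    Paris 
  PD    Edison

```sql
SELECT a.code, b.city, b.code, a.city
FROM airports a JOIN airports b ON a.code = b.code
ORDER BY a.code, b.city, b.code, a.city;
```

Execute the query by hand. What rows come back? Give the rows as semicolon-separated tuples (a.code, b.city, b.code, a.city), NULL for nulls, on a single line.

INNER JOIN keeps only pairs where the ON condition holds.
Matching on a.code = b.code.
Matched pairs: 7.

(JV, Kent, JV, Kent); (OC, Paris, OC, Paris); (PD, Edison, PD, Edison); (SG, Fresno, SG, Fresno); (SG, Fresno, SG, Irvine); (SG, Irvine, SG, Fresno); (SG, Irvine, SG, Irvine)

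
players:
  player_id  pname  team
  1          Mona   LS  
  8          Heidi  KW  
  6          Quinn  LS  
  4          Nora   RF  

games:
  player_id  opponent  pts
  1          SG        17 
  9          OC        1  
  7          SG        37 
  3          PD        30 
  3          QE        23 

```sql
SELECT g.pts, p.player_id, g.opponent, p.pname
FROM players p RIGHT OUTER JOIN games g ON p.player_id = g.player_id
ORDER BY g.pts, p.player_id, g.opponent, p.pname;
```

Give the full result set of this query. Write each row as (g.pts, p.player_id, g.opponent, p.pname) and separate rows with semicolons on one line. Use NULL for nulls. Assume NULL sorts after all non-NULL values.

(1, NULL, OC, NULL); (17, 1, SG, Mona); (23, NULL, QE, NULL); (30, NULL, PD, NULL); (37, NULL, SG, NULL)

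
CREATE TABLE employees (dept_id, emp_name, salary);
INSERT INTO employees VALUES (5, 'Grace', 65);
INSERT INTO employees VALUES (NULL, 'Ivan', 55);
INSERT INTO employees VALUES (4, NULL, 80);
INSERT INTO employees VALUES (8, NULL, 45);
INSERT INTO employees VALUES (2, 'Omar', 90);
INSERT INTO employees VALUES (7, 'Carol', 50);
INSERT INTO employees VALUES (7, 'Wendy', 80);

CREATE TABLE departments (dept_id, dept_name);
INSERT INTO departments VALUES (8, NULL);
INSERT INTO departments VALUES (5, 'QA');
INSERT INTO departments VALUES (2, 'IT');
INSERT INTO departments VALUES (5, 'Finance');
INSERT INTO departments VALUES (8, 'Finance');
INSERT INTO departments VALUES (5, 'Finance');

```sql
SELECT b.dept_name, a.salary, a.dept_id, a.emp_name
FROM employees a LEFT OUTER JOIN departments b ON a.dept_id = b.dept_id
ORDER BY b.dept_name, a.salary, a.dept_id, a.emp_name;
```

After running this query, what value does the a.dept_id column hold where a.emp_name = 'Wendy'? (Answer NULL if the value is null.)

7

LEFT JOIN keeps every row from `employees`; unmatched rows get NULL for `departments`'s columns.
Matching on a.dept_id = b.dept_id. A NULL in a compared column never satisfies the condition.
Matched pairs: 6; unmatched a rows kept: 4.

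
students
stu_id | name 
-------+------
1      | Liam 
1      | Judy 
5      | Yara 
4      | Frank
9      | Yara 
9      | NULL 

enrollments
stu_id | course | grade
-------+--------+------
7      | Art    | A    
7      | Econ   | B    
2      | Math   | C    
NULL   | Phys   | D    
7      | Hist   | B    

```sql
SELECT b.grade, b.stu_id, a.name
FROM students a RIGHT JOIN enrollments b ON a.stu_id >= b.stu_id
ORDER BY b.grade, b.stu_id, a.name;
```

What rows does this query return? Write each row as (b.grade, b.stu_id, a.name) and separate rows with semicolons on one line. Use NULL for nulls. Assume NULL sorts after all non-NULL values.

(A, 7, Yara); (A, 7, NULL); (B, 7, Yara); (B, 7, Yara); (B, 7, NULL); (B, 7, NULL); (C, 2, Frank); (C, 2, Yara); (C, 2, Yara); (C, 2, NULL); (D, NULL, NULL)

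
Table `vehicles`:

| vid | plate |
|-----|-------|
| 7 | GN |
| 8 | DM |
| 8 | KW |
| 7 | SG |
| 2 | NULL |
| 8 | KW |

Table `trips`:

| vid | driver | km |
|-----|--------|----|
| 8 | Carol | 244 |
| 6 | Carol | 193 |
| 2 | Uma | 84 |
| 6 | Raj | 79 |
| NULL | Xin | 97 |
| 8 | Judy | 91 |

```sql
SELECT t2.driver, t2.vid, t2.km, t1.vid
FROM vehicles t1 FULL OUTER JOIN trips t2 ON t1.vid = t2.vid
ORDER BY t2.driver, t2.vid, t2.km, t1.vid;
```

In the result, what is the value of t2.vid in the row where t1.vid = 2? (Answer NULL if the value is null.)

2

FULL OUTER JOIN keeps every row from both sides; unmatched rows get NULL for the other side's columns.
Matching on t1.vid = t2.vid. A NULL in a compared column never satisfies the condition.
- t1[0] vid=7 → no match; kept with NULLs on the t2 side.
- t1[1] vid=8 → 2 match(es) in t2 → 2 row(s).
- t1[2] vid=8 → 2 match(es) in t2 → 2 row(s).
- t1[3] vid=7 → no match; kept with NULLs on the t2 side.
- t1[4] vid=2 → 1 match(es) in t2 → 1 row(s).
- t1[5] vid=8 → 2 match(es) in t2 → 2 row(s).
- 3 t2 row(s) had no t1 match → kept, t1 columns NULL.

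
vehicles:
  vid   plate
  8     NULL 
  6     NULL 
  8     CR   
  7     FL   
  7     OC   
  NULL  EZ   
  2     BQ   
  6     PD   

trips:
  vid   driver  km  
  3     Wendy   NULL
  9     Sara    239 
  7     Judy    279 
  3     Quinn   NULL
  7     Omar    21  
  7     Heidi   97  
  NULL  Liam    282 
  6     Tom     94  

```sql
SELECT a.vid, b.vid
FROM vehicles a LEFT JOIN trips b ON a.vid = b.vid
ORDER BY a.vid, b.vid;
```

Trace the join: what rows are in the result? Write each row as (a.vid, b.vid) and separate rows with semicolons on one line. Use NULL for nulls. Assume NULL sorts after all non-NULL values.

LEFT JOIN keeps every row from `vehicles`; unmatched rows get NULL for `trips`'s columns.
Matching on a.vid = b.vid. A NULL in a compared column never satisfies the condition.
Matched pairs: 8; unmatched a rows kept: 4.

(2, NULL); (6, 6); (6, 6); (7, 7); (7, 7); (7, 7); (7, 7); (7, 7); (7, 7); (8, NULL); (8, NULL); (NULL, NULL)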